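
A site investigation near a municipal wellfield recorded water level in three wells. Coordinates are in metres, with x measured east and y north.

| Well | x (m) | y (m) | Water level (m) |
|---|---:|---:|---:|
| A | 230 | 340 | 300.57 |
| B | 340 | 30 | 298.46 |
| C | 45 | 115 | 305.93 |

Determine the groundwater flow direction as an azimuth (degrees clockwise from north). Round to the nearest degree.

085°

Taking A as reference: B−A = (110, -310, -2.11); C−A = (-185, -225, +5.36).
Determinant of the coordinate differences = 110·(-225) − (-185)·(-310) = -82100.
∂h/∂x = [(-2.11)·(-225) − (+5.36)·(-310)] / -82100 = -0.02602
∂h/∂y = [110·(+5.36) − (-185)·(-2.11)] / -82100 = -0.002427
Flow direction (−∇h) has components (+0.02602 E, +0.002427 N).
Azimuth = atan2(E, N) = atan2(+0.02602, +0.002427) = 84.7° ≈ 085°.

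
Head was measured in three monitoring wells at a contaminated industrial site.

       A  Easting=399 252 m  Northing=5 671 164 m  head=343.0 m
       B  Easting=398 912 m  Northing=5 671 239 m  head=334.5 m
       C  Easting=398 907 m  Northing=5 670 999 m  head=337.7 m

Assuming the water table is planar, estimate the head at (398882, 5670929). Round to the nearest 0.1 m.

338.1 m

With h = a·x + b·y + c and A as origin, the differences give:
  (-340)·a + 75·b = -8.5
  (-345)·a + (-165)·b = -5.3
Eliminate b (×(-165) and ×75, subtract): 81975·a = 1800.00 → a = ∂h/∂x = +0.02196
Back-substitute: b = ∂h/∂y = -0.01379.
h(398882, 5670929) = 343.0 + (+0.02196)·(-370) + (-0.01379)·(-235) = 343.0 -8.124 +3.241 = 338.116 m.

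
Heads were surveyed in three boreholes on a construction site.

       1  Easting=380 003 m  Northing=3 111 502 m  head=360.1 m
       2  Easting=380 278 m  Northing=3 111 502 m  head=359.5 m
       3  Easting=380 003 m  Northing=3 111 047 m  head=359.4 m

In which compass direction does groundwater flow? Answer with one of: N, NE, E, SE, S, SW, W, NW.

SE

∂h/∂x = (359.5 − 360.1) / (380278 − 380003) = -0.002182
∂h/∂y = (359.4 − 360.1) / (3111047 − 3111502) = +0.001538
Flow = −∇h = (+0.002182 east, -0.001538 north), which points southeast.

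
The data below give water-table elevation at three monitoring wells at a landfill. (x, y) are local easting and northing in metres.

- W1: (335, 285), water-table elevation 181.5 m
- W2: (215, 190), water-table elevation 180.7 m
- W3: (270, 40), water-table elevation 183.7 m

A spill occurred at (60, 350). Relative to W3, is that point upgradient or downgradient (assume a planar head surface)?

Taking W1 as reference: W2−W1 = (-120, -95, -0.8); W3−W1 = (-65, -245, +2.2).
Determinant of the coordinate differences = (-120)·(-245) − (-65)·(-95) = 23225.
∂h/∂x = [(-0.8)·(-245) − (+2.2)·(-95)] / 23225 = +0.01744
∂h/∂y = [(-120)·(+2.2) − (-65)·(-0.8)] / 23225 = -0.01361
Head at (60, 350) = 181.5 + (+0.01744)·(-275) + (-0.01361)·(65) = 175.82 m.
That is lower than the 183.7 m at W3, so the point is downgradient.

downgradient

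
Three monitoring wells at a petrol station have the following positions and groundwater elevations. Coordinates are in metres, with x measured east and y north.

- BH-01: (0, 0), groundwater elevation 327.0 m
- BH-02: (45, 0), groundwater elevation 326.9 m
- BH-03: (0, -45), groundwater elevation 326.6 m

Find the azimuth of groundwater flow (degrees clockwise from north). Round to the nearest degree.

166°

∂h/∂x = (326.9 − 327.0) / (45 − 0) = -0.002222
∂h/∂y = (326.6 − 327.0) / (-45 − 0) = +0.008889
Flow direction (−∇h) has components (+0.002222 E, -0.008889 N).
Azimuth = atan2(E, N) = atan2(+0.002222, -0.008889) = 166.0° ≈ 166°.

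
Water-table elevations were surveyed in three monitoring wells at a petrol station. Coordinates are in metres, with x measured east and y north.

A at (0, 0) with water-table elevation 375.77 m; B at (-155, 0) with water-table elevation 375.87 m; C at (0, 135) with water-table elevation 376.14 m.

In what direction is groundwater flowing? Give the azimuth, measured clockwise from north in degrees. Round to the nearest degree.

∂h/∂x = (375.87 − 375.77) / (-155 − 0) = -0.0006452
∂h/∂y = (376.14 − 375.77) / (135 − 0) = +0.002741
Flow direction (−∇h) has components (+0.0006452 E, -0.002741 N).
Azimuth = atan2(E, N) = atan2(+0.0006452, -0.002741) = 166.8° ≈ 167°.

167°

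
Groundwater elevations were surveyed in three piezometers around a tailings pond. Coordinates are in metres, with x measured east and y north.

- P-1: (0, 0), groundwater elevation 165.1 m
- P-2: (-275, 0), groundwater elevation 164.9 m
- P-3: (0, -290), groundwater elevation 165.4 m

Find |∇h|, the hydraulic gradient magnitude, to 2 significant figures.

0.0013

∂h/∂x = (164.9 − 165.1) / (-275 − 0) = +0.0007273
∂h/∂y = (165.4 − 165.1) / (-290 − 0) = -0.001034
|∇h| = √(0.0007273² + -0.001034²) = 0.001264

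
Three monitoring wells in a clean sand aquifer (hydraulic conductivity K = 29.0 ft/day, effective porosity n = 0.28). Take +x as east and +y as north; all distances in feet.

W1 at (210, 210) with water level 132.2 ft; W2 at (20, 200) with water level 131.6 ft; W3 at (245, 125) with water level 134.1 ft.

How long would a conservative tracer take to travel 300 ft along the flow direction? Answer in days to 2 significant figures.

Differences from W1: to W2 (Δx, Δy, Δh) = (-190, -10, -0.6); to W3 = (35, -85, +1.9).
Determinant of the coordinate differences = (-190)·(-85) − 35·(-10) = 16500.
∂h/∂x = [(-0.6)·(-85) − (+1.9)·(-10)] / 16500 = +0.004242
∂h/∂y = [(-190)·(+1.9) − 35·(-0.6)] / 16500 = -0.02061
|∇h| = √(0.004242² + -0.02061²) = 0.02104
Seepage velocity v = K·i/n = 29.0 × 0.02104 / 0.28 = 2.179 ft/day.
t = 300 / 2.179 = 137.7 days.

140 days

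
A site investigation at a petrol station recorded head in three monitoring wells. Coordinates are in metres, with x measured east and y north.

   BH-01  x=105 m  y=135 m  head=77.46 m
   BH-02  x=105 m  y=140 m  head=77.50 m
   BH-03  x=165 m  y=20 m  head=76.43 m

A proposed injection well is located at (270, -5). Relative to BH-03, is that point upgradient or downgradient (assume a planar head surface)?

Differences from BH-01: to BH-02 (Δx, Δy, Δh) = (0, 5, +0.04); to BH-03 = (60, -115, -1.03).
Determinant of the coordinate differences = 0·(-115) − 60·5 = -300.
∂h/∂x = [(+0.04)·(-115) − (-1.03)·5] / -300 = -0.001833
∂h/∂y = [0·(-1.03) − 60·(+0.04)] / -300 = +0.008000
Head at (270, -5) = 77.46 + (-0.001833)·(165) + (+0.008000)·(-140) = 76.04 m.
That is lower than the 76.43 m at BH-03, so the point is downgradient.

downgradient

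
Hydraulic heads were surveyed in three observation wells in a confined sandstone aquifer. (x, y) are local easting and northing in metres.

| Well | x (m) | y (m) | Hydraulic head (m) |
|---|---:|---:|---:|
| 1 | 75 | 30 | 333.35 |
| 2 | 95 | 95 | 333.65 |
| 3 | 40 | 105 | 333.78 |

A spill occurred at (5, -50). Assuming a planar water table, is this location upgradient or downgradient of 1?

Taking 1 as reference: 2−1 = (20, 65, +0.30); 3−1 = (-35, 75, +0.43).
Solve a·Δx + b·Δy = Δh: det = 20·75 − (-35)·65 = 3775.
∂h/∂x = [(+0.30)·75 − (+0.43)·65] / 3775 = -0.001444
∂h/∂y = [20·(+0.43) − (-35)·(+0.30)] / 3775 = +0.005060
Head at (5, -50) = 333.35 + (-0.001444)·(-70) + (+0.005060)·(-80) = 333.05 m.
That is lower than the 333.35 m at 1, so the point is downgradient.

downgradient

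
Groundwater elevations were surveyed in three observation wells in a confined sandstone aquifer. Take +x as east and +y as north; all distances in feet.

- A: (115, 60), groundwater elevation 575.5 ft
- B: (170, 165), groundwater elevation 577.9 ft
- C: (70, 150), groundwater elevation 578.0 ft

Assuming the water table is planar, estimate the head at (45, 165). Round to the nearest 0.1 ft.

578.5 ft

With h = a·x + b·y + c and A as origin, the differences give:
  55·a + 105·b = +2.4
  (-45)·a + 90·b = +2.5
Eliminate b (×90 and ×105, subtract): 9675·a = -46.50 → a = ∂h/∂x = -0.004806
Back-substitute: b = ∂h/∂y = +0.02537.
h(45, 165) = 575.5 + (-0.004806)·(-70) + (+0.02537)·(105) = 575.5 +0.336 +2.664 = 578.501 ft.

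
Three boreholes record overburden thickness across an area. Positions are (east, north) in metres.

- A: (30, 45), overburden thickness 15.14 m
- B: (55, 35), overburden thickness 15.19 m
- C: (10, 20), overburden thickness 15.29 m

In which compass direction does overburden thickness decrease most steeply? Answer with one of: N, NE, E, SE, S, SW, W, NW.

N

Three-point gradient (reference A): Δ to B = (25, -10, +0.05), Δ to C = (-20, -25, +0.15).
∂d/∂x = -0.0003030, ∂d/∂y = -0.005758 (det = -825).
Steepest decrease is along −∇f = (+0.0003030 E, +0.005758 N) → north.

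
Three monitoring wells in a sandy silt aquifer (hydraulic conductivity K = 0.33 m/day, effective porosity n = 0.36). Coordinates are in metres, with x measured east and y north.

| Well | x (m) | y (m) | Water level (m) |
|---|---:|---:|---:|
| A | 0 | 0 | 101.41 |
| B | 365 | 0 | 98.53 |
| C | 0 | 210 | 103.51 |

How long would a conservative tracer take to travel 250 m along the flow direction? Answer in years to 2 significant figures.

59 years

∂h/∂x = (98.53 − 101.41) / (365 − 0) = -0.007890
∂h/∂y = (103.51 − 101.41) / (210 − 0) = +0.01000
|∇h| = √(-0.007890² + 0.01000²) = 0.01274
Seepage velocity v = K·i/n = 0.33 × 0.01274 / 0.36 = 0.01168 m/day.
t = 250 / 0.01168 = 2.14e+04 days = 58.6 years.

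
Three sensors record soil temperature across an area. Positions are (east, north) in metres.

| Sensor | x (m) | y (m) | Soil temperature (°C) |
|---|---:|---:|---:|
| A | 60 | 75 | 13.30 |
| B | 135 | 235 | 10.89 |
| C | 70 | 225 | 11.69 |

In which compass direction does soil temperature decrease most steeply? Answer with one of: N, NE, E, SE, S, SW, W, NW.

Differences from A: to B (Δx, Δy, Δh) = (75, 160, -2.41); to C = (10, 150, -1.61).
Determinant of the coordinate differences = 75·150 − 10·160 = 9650.
∂T/∂x = [(-2.41)·150 − (-1.61)·160] / 9650 = -0.01077
∂T/∂y = [75·(-1.61) − 10·(-2.41)] / 9650 = -0.01002
Steepest decrease is along −∇f = (+0.01077 E, +0.01002 N) → northeast.

NE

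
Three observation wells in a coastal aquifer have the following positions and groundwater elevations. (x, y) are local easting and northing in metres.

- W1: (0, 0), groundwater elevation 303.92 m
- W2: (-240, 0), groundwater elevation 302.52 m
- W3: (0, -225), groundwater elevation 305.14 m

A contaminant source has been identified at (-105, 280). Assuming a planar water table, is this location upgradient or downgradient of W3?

downgradient

∂h/∂x = (302.52 − 303.92) / (-240 − 0) = +0.005833
∂h/∂y = (305.14 − 303.92) / (-225 − 0) = -0.005422
Head at (-105, 280) = 303.92 + (+0.005833)·(-105) + (-0.005422)·(280) = 301.79 m.
That is lower than the 305.14 m at W3, so the point is downgradient.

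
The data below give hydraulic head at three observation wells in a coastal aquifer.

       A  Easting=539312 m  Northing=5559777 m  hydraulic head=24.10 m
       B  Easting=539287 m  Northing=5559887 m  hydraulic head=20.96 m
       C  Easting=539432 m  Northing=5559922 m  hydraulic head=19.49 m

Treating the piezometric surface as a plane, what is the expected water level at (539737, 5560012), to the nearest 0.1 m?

15.9 m

Taking A as reference: B−A = (-25, 110, -3.14); C−A = (120, 145, -4.61).
Solve a·Δx + b·Δy = Δh: det = (-25)·145 − 120·110 = -16825.
∂h/∂x = [(-3.14)·145 − (-4.61)·110] / -16825 = -0.003079
∂h/∂y = [(-25)·(-4.61) − 120·(-3.14)] / -16825 = -0.02925
h(539737, 5560012) = 24.10 + (-0.003079)·(425) + (-0.02925)·(235) = 24.10 -1.308 -6.873 = 15.919 m.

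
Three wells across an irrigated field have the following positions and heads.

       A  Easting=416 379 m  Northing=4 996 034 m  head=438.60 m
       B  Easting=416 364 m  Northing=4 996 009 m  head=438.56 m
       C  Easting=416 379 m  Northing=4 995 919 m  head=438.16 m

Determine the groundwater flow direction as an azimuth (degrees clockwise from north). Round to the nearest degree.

Taking A as reference: B−A = (-15, -25, -0.04); C−A = (0, -115, -0.44).
Determinant of the coordinate differences = (-15)·(-115) − 0·(-25) = 1725.
∂h/∂x = [(-0.04)·(-115) − (-0.44)·(-25)] / 1725 = -0.003710
∂h/∂y = [(-15)·(-0.44) − 0·(-0.04)] / 1725 = +0.003826
Flow direction (−∇h) has components (+0.003710 E, -0.003826 N).
Azimuth = atan2(E, N) = atan2(+0.003710, -0.003826) = 135.9° ≈ 136°.

136°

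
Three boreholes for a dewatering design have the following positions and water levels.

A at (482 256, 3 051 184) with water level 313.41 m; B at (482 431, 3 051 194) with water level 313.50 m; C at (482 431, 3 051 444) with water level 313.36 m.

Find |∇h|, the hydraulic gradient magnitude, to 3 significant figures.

Taking A as reference: B−A = (175, 10, +0.09); C−A = (175, 260, -0.05).
Solve a·Δx + b·Δy = Δh: det = 175·260 − 175·10 = 43750.
∂h/∂x = [(+0.09)·260 − (-0.05)·10] / 43750 = +0.0005463
∂h/∂y = [175·(-0.05) − 175·(+0.09)] / 43750 = -0.0005600
|∇h| = √(0.0005463² + -0.0005600²) = 0.0007823

0.000782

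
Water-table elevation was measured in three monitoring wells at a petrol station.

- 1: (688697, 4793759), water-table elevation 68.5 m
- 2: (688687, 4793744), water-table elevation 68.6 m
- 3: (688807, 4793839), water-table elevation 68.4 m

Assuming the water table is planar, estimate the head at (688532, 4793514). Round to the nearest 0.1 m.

Differences from 1: to 2 (Δx, Δy, Δh) = (-10, -15, +0.1); to 3 = (110, 80, -0.1).
Determinant of the coordinate differences = (-10)·80 − 110·(-15) = 850.
∂h/∂x = [(+0.1)·80 − (-0.1)·(-15)] / 850 = +0.007647
∂h/∂y = [(-10)·(-0.1) − 110·(+0.1)] / 850 = -0.01176
h(688532, 4793514) = 68.5 + (+0.007647)·(-165) + (-0.01176)·(-245) = 68.5 -1.262 +2.882 = 70.121 m.

70.1 m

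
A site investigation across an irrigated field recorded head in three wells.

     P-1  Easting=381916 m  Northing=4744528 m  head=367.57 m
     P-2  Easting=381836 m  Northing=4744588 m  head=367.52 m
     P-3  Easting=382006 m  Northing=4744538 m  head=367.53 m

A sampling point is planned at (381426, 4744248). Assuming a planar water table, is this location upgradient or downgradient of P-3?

upgradient

With h = a·x + b·y + c and P-1 as origin, the differences give:
  (-80)·a + 60·b = -0.05
  90·a + 10·b = -0.04
Eliminate b (×10 and ×60, subtract): -6200·a = 1.900 → a = ∂h/∂x = -0.0003065
Back-substitute: b = ∂h/∂y = -0.001242.
Head at (381426, 4744248) = 367.57 + (-0.0003065)·(-490) + (-0.001242)·(-280) = 368.07 m.
That is higher than the 367.53 m at P-3, so the point is upgradient.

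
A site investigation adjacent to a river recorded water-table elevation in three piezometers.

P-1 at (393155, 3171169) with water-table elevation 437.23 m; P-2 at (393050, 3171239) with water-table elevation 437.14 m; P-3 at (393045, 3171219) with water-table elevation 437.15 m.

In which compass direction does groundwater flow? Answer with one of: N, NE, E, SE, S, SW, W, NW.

Three-point gradient (reference P-1): Δ to P-2 = (-105, 70, -0.09), Δ to P-3 = (-110, 50, -0.08).
∂h/∂x = +0.0004490, ∂h/∂y = -0.0006122 (det = 2450).
Flow = −∇h = (-0.0004490 east, +0.0006122 north), which points northwest.

NW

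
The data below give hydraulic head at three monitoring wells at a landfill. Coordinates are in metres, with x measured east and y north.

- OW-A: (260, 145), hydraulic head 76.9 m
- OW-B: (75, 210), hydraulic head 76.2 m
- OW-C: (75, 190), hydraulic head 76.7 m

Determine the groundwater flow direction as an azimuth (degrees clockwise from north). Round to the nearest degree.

Differences from OW-A: to OW-B (Δx, Δy, Δh) = (-185, 65, -0.7); to OW-C = (-185, 45, -0.2).
Solve a·Δx + b·Δy = Δh: det = (-185)·45 − (-185)·65 = 3700.
∂h/∂x = [(-0.7)·45 − (-0.2)·65] / 3700 = -0.005000
∂h/∂y = [(-185)·(-0.2) − (-185)·(-0.7)] / 3700 = -0.02500
Flow direction (−∇h) has components (+0.005000 E, +0.02500 N).
Azimuth = atan2(E, N) = atan2(+0.005000, +0.02500) = 11.3° ≈ 011°.

011°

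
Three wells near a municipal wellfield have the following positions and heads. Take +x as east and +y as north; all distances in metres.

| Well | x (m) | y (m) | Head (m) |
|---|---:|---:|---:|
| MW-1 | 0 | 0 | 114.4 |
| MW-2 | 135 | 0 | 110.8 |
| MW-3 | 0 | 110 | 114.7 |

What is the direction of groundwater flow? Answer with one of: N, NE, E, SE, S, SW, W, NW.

E

∂h/∂x = (110.8 − 114.4) / (135 − 0) = -0.02667
∂h/∂y = (114.7 − 114.4) / (110 − 0) = +0.002727
Flow = −∇h = (+0.02667 east, -0.002727 north), which points east.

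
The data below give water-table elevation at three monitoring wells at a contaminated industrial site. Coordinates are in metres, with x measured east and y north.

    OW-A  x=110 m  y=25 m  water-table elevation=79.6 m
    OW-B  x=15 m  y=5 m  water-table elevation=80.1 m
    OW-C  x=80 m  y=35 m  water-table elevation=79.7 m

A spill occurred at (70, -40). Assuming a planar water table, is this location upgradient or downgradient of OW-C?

upgradient

Three-point gradient (reference OW-A): Δ to OW-B = (-95, -20, +0.5), Δ to OW-C = (-30, 10, +0.1).
∂h/∂x = -0.004516, ∂h/∂y = -0.003548 (det = -1550).
Head at (70, -40) = 79.6 + (-0.004516)·(-40) + (-0.003548)·(-65) = 80.01 m.
That is higher than the 79.7 m at OW-C, so the point is upgradient.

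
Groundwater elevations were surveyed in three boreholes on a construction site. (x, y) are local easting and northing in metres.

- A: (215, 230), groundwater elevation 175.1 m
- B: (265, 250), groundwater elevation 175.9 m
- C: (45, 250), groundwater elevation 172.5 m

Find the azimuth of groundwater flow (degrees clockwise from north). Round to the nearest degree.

265°

Three-point gradient (reference A): Δ to B = (50, 20, +0.8), Δ to C = (-170, 20, -2.6).
∂h/∂x = +0.01545, ∂h/∂y = +0.001364 (det = 4400).
Flow direction (−∇h) has components (-0.01545 E, -0.001364 N).
Azimuth = atan2(E, N) = atan2(-0.01545, -0.001364) = 265.0° ≈ 265°.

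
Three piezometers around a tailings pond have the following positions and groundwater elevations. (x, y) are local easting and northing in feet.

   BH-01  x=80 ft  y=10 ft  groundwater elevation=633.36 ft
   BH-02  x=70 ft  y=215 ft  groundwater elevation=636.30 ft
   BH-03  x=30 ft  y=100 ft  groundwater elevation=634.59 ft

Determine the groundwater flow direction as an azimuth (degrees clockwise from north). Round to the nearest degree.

185°

Taking BH-01 as reference: BH-02−BH-01 = (-10, 205, +2.94); BH-03−BH-01 = (-50, 90, +1.23).
Determinant of the coordinate differences = (-10)·90 − (-50)·205 = 9350.
∂h/∂x = [(+2.94)·90 − (+1.23)·205] / 9350 = +0.001332
∂h/∂y = [(-10)·(+1.23) − (-50)·(+2.94)] / 9350 = +0.01441
Flow direction (−∇h) has components (-0.001332 E, -0.01441 N).
Azimuth = atan2(E, N) = atan2(-0.001332, -0.01441) = 185.3° ≈ 185°.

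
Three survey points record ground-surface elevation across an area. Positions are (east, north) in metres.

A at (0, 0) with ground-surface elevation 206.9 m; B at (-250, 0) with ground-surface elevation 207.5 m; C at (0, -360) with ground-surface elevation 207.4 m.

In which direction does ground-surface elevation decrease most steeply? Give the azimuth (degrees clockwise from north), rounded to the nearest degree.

∂z/∂x = (207.5 − 206.9) / (-250 − 0) = -0.002400
∂z/∂y = (207.4 − 206.9) / (-360 − 0) = -0.001389
Steepest decrease is along −∇f: components (+0.002400 E, +0.001389 N).
Azimuth = atan2(+0.002400, +0.001389) = 59.9° ≈ 060°.

060°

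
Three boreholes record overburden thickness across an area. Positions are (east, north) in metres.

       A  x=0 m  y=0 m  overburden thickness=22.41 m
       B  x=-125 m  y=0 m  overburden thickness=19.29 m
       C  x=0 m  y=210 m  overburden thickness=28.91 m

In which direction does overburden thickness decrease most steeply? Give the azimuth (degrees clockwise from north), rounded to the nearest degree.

219°

∂d/∂x = (19.29 − 22.41) / (-125 − 0) = +0.02496
∂d/∂y = (28.91 − 22.41) / (210 − 0) = +0.03095
Steepest decrease is along −∇f: components (-0.02496 E, -0.03095 N).
Azimuth = atan2(-0.02496, -0.03095) = 218.9° ≈ 219°.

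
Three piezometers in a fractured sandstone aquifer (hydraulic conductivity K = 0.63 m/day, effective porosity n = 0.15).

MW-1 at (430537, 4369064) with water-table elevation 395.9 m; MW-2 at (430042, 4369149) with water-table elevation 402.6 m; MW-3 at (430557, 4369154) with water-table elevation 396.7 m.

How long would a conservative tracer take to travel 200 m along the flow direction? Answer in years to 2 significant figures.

8.0 years

Differences from MW-1: to MW-2 (Δx, Δy, Δh) = (-495, 85, +6.7); to MW-3 = (20, 90, +0.8).
Determinant of the coordinate differences = (-495)·90 − 20·85 = -46250.
∂h/∂x = [(+6.7)·90 − (+0.8)·85] / -46250 = -0.01157
∂h/∂y = [(-495)·(+0.8) − 20·(+6.7)] / -46250 = +0.01146
|∇h| = √(-0.01157² + 0.01146²) = 0.01628
Seepage velocity v = K·i/n = 0.63 × 0.01628 / 0.15 = 0.06838 m/day.
t = 200 / 0.06838 = 2925 days = 8.01 years.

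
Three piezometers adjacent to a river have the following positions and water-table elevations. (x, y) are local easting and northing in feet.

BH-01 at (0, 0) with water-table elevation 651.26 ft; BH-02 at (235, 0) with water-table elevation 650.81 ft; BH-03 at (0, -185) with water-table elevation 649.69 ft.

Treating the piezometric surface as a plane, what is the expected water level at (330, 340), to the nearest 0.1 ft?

653.5 ft

∂h/∂x = (650.81 − 651.26) / (235 − 0) = -0.001915
∂h/∂y = (649.69 − 651.26) / (-185 − 0) = +0.008486
h(330, 340) = 651.26 + (-0.001915)·(330) + (+0.008486)·(340) = 651.26 -0.632 +2.885 = 653.513 ft.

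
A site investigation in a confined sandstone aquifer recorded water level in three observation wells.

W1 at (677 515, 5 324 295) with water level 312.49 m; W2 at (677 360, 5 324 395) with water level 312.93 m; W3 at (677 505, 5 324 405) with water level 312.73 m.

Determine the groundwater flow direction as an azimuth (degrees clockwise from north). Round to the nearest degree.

143°

Taking W1 as reference: W2−W1 = (-155, 100, +0.44); W3−W1 = (-10, 110, +0.24).
Solve a·Δx + b·Δy = Δh: det = (-155)·110 − (-10)·100 = -16050.
∂h/∂x = [(+0.44)·110 − (+0.24)·100] / -16050 = -0.001520
∂h/∂y = [(-155)·(+0.24) − (-10)·(+0.44)] / -16050 = +0.002044
Flow direction (−∇h) has components (+0.001520 E, -0.002044 N).
Azimuth = atan2(E, N) = atan2(+0.001520, -0.002044) = 143.4° ≈ 143°.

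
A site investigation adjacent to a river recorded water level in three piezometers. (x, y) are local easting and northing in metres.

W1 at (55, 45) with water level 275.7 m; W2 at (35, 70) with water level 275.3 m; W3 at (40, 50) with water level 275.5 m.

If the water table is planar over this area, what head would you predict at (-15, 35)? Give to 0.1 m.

275.0 m

With h = a·x + b·y + c and W1 as origin, the differences give:
  (-20)·a + 25·b = -0.4
  (-15)·a + 5·b = -0.2
Eliminate b (×5 and ×25, subtract): 275·a = 3.00 → a = ∂h/∂x = +0.01091
Back-substitute: b = ∂h/∂y = -0.007273.
h(-15, 35) = 275.7 + (+0.01091)·(-70) + (-0.007273)·(-10) = 275.7 -0.764 +0.073 = 275.009 m.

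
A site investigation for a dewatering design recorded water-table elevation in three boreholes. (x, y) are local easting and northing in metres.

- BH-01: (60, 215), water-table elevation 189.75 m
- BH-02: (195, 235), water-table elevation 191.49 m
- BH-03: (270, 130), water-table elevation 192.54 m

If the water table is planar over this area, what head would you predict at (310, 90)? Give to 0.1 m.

Differences from BH-01: to BH-02 (Δx, Δy, Δh) = (135, 20, +1.74); to BH-03 = (210, -85, +2.79).
Solve a·Δx + b·Δy = Δh: det = 135·(-85) − 210·20 = -15675.
∂h/∂x = [(+1.74)·(-85) − (+2.79)·20] / -15675 = +0.01300
∂h/∂y = [135·(+2.79) − 210·(+1.74)] / -15675 = -0.0007177
h(310, 90) = 189.75 + (+0.01300)·(250) + (-0.0007177)·(-125) = 189.75 +3.249 +0.090 = 193.089 m.

193.1 m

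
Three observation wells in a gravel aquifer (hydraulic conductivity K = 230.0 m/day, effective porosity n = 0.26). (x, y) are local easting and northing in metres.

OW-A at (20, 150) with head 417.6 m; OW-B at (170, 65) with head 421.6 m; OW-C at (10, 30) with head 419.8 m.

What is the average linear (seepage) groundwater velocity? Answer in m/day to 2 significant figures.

Three-point gradient (reference OW-A): Δ to OW-B = (150, -85, +4.0), Δ to OW-C = (-10, -120, +2.2).
∂h/∂x = +0.01554, ∂h/∂y = -0.01963 (det = -18850).
|∇h| = √(0.01554² + -0.01963²) = 0.02504
Seepage velocity v = K·i/n = 230.0 × 0.02504 / 0.26 = 22.15 m/day.

22 m/day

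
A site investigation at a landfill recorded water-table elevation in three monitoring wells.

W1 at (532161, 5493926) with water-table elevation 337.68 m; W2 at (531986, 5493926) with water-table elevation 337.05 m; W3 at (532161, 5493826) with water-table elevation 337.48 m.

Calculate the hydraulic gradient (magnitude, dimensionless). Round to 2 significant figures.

0.0041

∂h/∂x = (337.05 − 337.68) / (531986 − 532161) = +0.003600
∂h/∂y = (337.48 − 337.68) / (5493826 − 5493926) = +0.002000
|∇h| = √(0.003600² + 0.002000²) = 0.004118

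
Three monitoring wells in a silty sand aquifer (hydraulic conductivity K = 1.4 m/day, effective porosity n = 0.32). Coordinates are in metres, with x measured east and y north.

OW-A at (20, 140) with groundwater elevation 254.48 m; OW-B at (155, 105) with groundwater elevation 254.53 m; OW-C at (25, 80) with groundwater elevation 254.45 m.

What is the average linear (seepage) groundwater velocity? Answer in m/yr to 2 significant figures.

1.2 m/yr

With h = a·x + b·y + c and OW-A as origin, the differences give:
  135·a + (-35)·b = +0.05
  5·a + (-60)·b = -0.03
Eliminate b (×(-60) and ×(-35), subtract): -7925·a = -4.050 → a = ∂h/∂x = +0.0005110
Back-substitute: b = ∂h/∂y = +0.0005426.
|∇h| = √(0.0005110² + 0.0005426²) = 0.0007453
Seepage velocity v = K·i/n = 1.4 × 0.0007453 / 0.32 = 0.003261 m/day = 1.191 m/yr.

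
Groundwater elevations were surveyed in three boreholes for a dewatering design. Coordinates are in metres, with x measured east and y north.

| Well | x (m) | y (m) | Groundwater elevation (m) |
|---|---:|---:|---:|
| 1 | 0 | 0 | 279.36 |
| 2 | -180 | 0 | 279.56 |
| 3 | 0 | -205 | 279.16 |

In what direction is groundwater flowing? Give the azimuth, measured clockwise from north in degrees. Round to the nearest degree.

∂h/∂x = (279.56 − 279.36) / (-180 − 0) = -0.001111
∂h/∂y = (279.16 − 279.36) / (-205 − 0) = +0.0009756
Flow direction (−∇h) has components (+0.001111 E, -0.0009756 N).
Azimuth = atan2(E, N) = atan2(+0.001111, -0.0009756) = 131.3° ≈ 131°.

131°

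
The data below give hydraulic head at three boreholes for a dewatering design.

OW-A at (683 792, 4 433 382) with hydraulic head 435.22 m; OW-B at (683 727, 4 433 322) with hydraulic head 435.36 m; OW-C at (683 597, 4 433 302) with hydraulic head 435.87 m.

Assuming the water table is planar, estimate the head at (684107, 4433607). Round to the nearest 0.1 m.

434.4 m

Taking OW-A as reference: OW-B−OW-A = (-65, -60, +0.14); OW-C−OW-A = (-195, -80, +0.65).
Solve a·Δx + b·Δy = Δh: det = (-65)·(-80) − (-195)·(-60) = -6500.
∂h/∂x = [(+0.14)·(-80) − (+0.65)·(-60)] / -6500 = -0.004277
∂h/∂y = [(-65)·(+0.65) − (-195)·(+0.14)] / -6500 = +0.002300
h(684107, 4433607) = 435.22 + (-0.004277)·(315) + (+0.002300)·(225) = 435.22 -1.347 +0.518 = 434.390 m.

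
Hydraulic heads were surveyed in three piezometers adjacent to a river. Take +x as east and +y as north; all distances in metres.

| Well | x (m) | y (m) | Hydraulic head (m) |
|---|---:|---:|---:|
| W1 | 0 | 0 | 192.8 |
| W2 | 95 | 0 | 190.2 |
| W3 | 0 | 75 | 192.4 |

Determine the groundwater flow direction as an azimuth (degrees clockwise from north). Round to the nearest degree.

∂h/∂x = (190.2 − 192.8) / (95 − 0) = -0.02737
∂h/∂y = (192.4 − 192.8) / (75 − 0) = -0.005333
Flow direction (−∇h) has components (+0.02737 E, +0.005333 N).
Azimuth = atan2(E, N) = atan2(+0.02737, +0.005333) = 79.0° ≈ 079°.

079°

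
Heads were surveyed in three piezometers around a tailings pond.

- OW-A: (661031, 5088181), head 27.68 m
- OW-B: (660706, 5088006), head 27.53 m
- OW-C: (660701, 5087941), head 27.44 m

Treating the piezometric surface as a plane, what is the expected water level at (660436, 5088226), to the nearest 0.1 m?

Taking OW-A as reference: OW-B−OW-A = (-325, -175, -0.15); OW-C−OW-A = (-330, -240, -0.24).
Determinant of the coordinate differences = (-325)·(-240) − (-330)·(-175) = 20250.
∂h/∂x = [(-0.15)·(-240) − (-0.24)·(-175)] / 20250 = -0.0002963
∂h/∂y = [(-325)·(-0.24) − (-330)·(-0.15)] / 20250 = +0.001407
h(660436, 5088226) = 27.68 + (-0.0002963)·(-595) + (+0.001407)·(45) = 27.68 +0.176 +0.063 = 27.920 m.

27.9 m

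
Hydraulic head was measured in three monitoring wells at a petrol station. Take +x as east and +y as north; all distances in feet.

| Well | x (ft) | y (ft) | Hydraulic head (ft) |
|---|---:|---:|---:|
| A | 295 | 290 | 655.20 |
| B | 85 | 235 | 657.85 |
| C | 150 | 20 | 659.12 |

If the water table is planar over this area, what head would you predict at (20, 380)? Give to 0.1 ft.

With h = a·x + b·y + c and A as origin, the differences give:
  (-210)·a + (-55)·b = +2.65
  (-145)·a + (-270)·b = +3.92
Eliminate b (×(-270) and ×(-55), subtract): 48725·a = -499.900 → a = ∂h/∂x = -0.01026
Back-substitute: b = ∂h/∂y = -0.009009.
h(20, 380) = 655.20 + (-0.01026)·(-275) + (-0.009009)·(90) = 655.20 +2.821 -0.811 = 657.211 ft.

657.2 ft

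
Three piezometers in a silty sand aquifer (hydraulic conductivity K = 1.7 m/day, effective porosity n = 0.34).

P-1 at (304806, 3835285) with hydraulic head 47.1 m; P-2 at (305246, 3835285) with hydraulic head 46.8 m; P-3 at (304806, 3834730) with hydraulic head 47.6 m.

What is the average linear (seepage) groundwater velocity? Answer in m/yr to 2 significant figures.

∂h/∂x = (46.8 − 47.1) / (305246 − 304806) = -0.0006818
∂h/∂y = (47.6 − 47.1) / (3834730 − 3835285) = -0.0009009
|∇h| = √(-0.0006818² + -0.0009009²) = 0.00113
Seepage velocity v = K·i/n = 1.7 × 0.00113 / 0.34 = 0.00565 m/day = 2.064 m/yr.

2.1 m/yr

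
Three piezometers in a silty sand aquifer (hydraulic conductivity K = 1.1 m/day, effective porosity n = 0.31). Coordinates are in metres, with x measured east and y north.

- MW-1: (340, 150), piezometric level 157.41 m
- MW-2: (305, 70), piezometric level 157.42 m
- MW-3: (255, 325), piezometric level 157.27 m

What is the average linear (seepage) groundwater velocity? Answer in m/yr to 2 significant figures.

Taking MW-1 as reference: MW-2−MW-1 = (-35, -80, +0.01); MW-3−MW-1 = (-85, 175, -0.14).
Determinant of the coordinate differences = (-35)·175 − (-85)·(-80) = -12925.
∂h/∂x = [(+0.01)·175 − (-0.14)·(-80)] / -12925 = +0.0007311
∂h/∂y = [(-35)·(-0.14) − (-85)·(+0.01)] / -12925 = -0.0004449
|∇h| = √(0.0007311² + -0.0004449²) = 0.0008558
Seepage velocity v = K·i/n = 1.1 × 0.0008558 / 0.31 = 0.003037 m/day = 1.109 m/yr.

1.1 m/yr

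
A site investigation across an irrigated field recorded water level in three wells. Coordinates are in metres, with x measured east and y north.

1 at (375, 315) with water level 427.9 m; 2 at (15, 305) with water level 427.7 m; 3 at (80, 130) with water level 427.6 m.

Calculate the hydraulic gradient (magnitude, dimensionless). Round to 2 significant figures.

With h = a·x + b·y + c and 1 as origin, the differences give:
  (-360)·a + (-10)·b = -0.2
  (-295)·a + (-185)·b = -0.3
Eliminate b (×(-185) and ×(-10), subtract): 63650·a = 34.00 → a = ∂h/∂x = +0.0005342
Back-substitute: b = ∂h/∂y = +0.0007698.
|∇h| = √(0.0005342² + 0.0007698²) = 0.000937

0.00094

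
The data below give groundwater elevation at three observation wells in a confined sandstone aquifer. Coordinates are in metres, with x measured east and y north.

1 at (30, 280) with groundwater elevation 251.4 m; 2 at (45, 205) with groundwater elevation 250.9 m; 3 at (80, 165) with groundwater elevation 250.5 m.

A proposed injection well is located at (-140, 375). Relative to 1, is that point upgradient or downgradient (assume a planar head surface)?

upgradient

Differences from 1: to 2 (Δx, Δy, Δh) = (15, -75, -0.5); to 3 = (50, -115, -0.9).
Solve a·Δx + b·Δy = Δh: det = 15·(-115) − 50·(-75) = 2025.
∂h/∂x = [(-0.5)·(-115) − (-0.9)·(-75)] / 2025 = -0.004938
∂h/∂y = [15·(-0.9) − 50·(-0.5)] / 2025 = +0.005679
Head at (-140, 375) = 251.4 + (-0.004938)·(-170) + (+0.005679)·(95) = 252.78 m.
That is higher than the 251.4 m at 1, so the point is upgradient.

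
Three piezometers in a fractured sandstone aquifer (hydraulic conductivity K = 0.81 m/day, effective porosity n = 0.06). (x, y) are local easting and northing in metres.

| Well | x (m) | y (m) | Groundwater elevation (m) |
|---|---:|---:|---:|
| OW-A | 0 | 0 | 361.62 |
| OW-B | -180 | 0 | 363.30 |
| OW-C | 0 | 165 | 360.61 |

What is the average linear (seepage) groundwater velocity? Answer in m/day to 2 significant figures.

0.15 m/day

∂h/∂x = (363.30 − 361.62) / (-180 − 0) = -0.009333
∂h/∂y = (360.61 − 361.62) / (165 − 0) = -0.006121
|∇h| = √(-0.009333² + -0.006121²) = 0.01116
Seepage velocity v = K·i/n = 0.81 × 0.01116 / 0.06 = 0.1507 m/day.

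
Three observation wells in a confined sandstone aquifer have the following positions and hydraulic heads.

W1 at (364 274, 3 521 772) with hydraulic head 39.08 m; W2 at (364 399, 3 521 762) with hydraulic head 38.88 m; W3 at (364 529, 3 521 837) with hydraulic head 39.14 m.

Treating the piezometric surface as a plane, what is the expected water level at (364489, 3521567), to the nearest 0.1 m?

37.7 m

Taking W1 as reference: W2−W1 = (125, -10, -0.20); W3−W1 = (255, 65, +0.06).
Determinant of the coordinate differences = 125·65 − 255·(-10) = 10675.
∂h/∂x = [(-0.20)·65 − (+0.06)·(-10)] / 10675 = -0.001162
∂h/∂y = [125·(+0.06) − 255·(-0.20)] / 10675 = +0.005480
h(364489, 3521567) = 39.08 + (-0.001162)·(215) + (+0.005480)·(-205) = 39.08 -0.250 -1.123 = 37.707 m.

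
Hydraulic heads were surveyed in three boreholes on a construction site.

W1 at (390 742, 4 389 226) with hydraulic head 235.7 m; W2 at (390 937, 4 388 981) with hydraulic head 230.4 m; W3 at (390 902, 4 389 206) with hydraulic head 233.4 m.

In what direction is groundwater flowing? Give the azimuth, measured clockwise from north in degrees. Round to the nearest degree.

131°

Three-point gradient (reference W1): Δ to W2 = (195, -245, -5.3), Δ to W3 = (160, -20, -2.3).
∂h/∂x = -0.01296, ∂h/∂y = +0.01132 (det = 35300).
Flow direction (−∇h) has components (+0.01296 E, -0.01132 N).
Azimuth = atan2(E, N) = atan2(+0.01296, -0.01132) = 131.1° ≈ 131°.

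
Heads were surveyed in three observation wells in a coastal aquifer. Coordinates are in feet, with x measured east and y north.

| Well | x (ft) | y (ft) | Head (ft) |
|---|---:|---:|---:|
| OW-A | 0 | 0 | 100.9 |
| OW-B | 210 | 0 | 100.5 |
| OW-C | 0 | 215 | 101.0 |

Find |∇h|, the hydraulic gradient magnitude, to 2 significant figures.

0.0020

∂h/∂x = (100.5 − 100.9) / (210 − 0) = -0.001905
∂h/∂y = (101.0 − 100.9) / (215 − 0) = +0.0004651
|∇h| = √(-0.001905² + 0.0004651²) = 0.001961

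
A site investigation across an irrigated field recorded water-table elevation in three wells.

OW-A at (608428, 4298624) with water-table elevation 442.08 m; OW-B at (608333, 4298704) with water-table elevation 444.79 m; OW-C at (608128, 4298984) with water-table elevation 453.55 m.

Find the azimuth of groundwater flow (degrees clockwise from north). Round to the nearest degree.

168°

Differences from OW-A: to OW-B (Δx, Δy, Δh) = (-95, 80, +2.71); to OW-C = (-300, 360, +11.47).
Determinant of the coordinate differences = (-95)·360 − (-300)·80 = -10200.
∂h/∂x = [(+2.71)·360 − (+11.47)·80] / -10200 = -0.005686
∂h/∂y = [(-95)·(+11.47) − (-300)·(+2.71)] / -10200 = +0.02712
Flow direction (−∇h) has components (+0.005686 E, -0.02712 N).
Azimuth = atan2(E, N) = atan2(+0.005686, -0.02712) = 168.2° ≈ 168°.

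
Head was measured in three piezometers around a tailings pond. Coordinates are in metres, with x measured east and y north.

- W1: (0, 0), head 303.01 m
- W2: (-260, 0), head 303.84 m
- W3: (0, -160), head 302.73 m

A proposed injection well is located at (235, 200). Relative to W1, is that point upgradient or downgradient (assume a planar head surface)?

downgradient

∂h/∂x = (303.84 − 303.01) / (-260 − 0) = -0.003192
∂h/∂y = (302.73 − 303.01) / (-160 − 0) = +0.001750
Head at (235, 200) = 303.01 + (-0.003192)·(235) + (+0.001750)·(200) = 302.61 m.
That is lower than the 303.01 m at W1, so the point is downgradient.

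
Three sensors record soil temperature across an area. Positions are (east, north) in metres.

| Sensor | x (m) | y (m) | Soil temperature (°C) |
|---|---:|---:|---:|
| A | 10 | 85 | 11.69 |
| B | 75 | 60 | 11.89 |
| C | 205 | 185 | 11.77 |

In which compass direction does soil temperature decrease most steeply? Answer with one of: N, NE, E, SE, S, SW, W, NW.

With T = a·x + b·y + c and A as origin, the differences give:
  65·a + (-25)·b = +0.20
  195·a + 100·b = +0.08
Eliminate b (×100 and ×(-25), subtract): 11375·a = 22.000 → a = ∂T/∂x = +0.001934
Back-substitute: b = ∂T/∂y = -0.002971.
Steepest decrease is along −∇f = (-0.001934 E, +0.002971 N) → northwest.

NW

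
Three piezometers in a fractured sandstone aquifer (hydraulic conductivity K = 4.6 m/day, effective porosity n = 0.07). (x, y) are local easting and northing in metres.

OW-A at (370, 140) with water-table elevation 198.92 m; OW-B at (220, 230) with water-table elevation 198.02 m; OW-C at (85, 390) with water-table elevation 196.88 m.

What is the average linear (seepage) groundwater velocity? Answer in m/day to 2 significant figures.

Differences from OW-A: to OW-B (Δx, Δy, Δh) = (-150, 90, -0.90); to OW-C = (-285, 250, -2.04).
Solve a·Δx + b·Δy = Δh: det = (-150)·250 − (-285)·90 = -11850.
∂h/∂x = [(-0.90)·250 − (-2.04)·90] / -11850 = +0.003494
∂h/∂y = [(-150)·(-2.04) − (-285)·(-0.90)] / -11850 = -0.004177
|∇h| = √(0.003494² + -0.004177²) = 0.005446
Seepage velocity v = K·i/n = 4.6 × 0.005446 / 0.07 = 0.3579 m/day.

0.36 m/day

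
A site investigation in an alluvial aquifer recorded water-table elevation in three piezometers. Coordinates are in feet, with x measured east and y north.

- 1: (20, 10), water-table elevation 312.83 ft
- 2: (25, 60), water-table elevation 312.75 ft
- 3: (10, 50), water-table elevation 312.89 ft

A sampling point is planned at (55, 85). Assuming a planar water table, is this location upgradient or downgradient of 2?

Three-point gradient (reference 1): Δ to 2 = (5, 50, -0.08), Δ to 3 = (-10, 40, +0.06).
∂h/∂x = -0.008857, ∂h/∂y = -0.0007143 (det = 700).
Head at (55, 85) = 312.83 + (-0.008857)·(35) + (-0.0007143)·(75) = 312.47 ft.
That is lower than the 312.75 ft at 2, so the point is downgradient.

downgradient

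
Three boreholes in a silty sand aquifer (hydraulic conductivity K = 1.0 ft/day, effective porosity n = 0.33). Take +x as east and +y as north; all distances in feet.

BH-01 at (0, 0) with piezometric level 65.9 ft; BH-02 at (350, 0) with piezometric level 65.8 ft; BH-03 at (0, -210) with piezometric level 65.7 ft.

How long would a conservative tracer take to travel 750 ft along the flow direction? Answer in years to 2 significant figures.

680 years

∂h/∂x = (65.8 − 65.9) / (350 − 0) = -0.0002857
∂h/∂y = (65.7 − 65.9) / (-210 − 0) = +0.0009524
|∇h| = √(-0.0002857² + 0.0009524²) = 0.0009943
Seepage velocity v = K·i/n = 1.0 × 0.0009943 / 0.33 = 0.003013 ft/day.
t = 750 / 0.003013 = 2.489e+05 days = 681 years.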